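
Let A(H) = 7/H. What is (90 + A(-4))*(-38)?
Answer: -6707/2 ≈ -3353.5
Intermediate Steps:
(90 + A(-4))*(-38) = (90 + 7/(-4))*(-38) = (90 + 7*(-¼))*(-38) = (90 - 7/4)*(-38) = (353/4)*(-38) = -6707/2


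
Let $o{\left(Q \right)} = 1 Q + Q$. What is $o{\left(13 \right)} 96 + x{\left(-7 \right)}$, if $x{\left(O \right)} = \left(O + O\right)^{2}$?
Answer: $2692$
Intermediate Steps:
$x{\left(O \right)} = 4 O^{2}$ ($x{\left(O \right)} = \left(2 O\right)^{2} = 4 O^{2}$)
$o{\left(Q \right)} = 2 Q$ ($o{\left(Q \right)} = Q + Q = 2 Q$)
$o{\left(13 \right)} 96 + x{\left(-7 \right)} = 2 \cdot 13 \cdot 96 + 4 \left(-7\right)^{2} = 26 \cdot 96 + 4 \cdot 49 = 2496 + 196 = 2692$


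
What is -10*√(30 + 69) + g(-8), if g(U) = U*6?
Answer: -48 - 30*√11 ≈ -147.50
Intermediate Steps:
g(U) = 6*U
-10*√(30 + 69) + g(-8) = -10*√(30 + 69) + 6*(-8) = -30*√11 - 48 = -48 - 30*√11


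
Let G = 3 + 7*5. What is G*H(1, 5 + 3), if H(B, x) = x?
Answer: 304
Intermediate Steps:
G = 38 (G = 3 + 35 = 38)
G*H(1, 5 + 3) = 38*(5 + 3) = 38*8 = 304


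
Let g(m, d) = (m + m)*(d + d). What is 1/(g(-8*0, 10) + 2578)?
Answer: 1/2578 ≈ 0.00038790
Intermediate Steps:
g(m, d) = 4*d*m (g(m, d) = (2*m)*(2*d) = 4*d*m)
1/(g(-8*0, 10) + 2578) = 1/(4*10*(-8*0) + 2578) = 1/(4*10*0 + 2578) = 1/(0 + 2578) = 1/2578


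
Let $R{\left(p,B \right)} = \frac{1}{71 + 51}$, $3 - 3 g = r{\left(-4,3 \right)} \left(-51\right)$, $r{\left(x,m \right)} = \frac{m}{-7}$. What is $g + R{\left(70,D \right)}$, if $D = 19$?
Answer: $- \frac{5361}{854} \approx -6.2775$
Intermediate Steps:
$r{\left(x,m \right)} = - \frac{m}{7}$ ($r{\left(x,m \right)} = m \left(- \frac{1}{7}\right) = - \frac{m}{7}$)
$g = - \frac{44}{7}$ ($g = 1 - \frac{\left(- \frac{1}{7}\right) 3 \left(-51\right)}{3} = 1 - \frac{\left(- \frac{3}{7}\right) \left(-51\right)}{3} = 1 - \frac{51}{7} = - \frac{44}{7} \approx -6.2857$)
$R{\left(p,B \right)} = \frac{1}{122}$
$g + R{\left(70,D \right)} = - \frac{44}{7} + \frac{1}{122} = - \frac{5361}{854}$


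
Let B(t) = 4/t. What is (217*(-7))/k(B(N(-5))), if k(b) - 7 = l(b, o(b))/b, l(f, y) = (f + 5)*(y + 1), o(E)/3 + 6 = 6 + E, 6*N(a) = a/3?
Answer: 546840/7397 ≈ 73.927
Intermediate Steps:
N(a) = a/18 (N(a) = (a/3)/6 = a/18)
o(E) = 3*E (o(E) = -18 + 3*(6 + E) = -18 + (18 + 3*E) = 3*E)
l(f, y) = (1 + y)*(5 + f) (l(f, y) = (5 + f)*(1 + y) = (1 + y)*(5 + f))
k(b) = 7 + (5 + 3*b² + 16*b)/b (k(b) = 7 + (5 + b + 5*(3*b) + b*(3*b))/b = 7 + (5 + b + 15*b + 3*b²)/b = 7 + (5 + 3*b² + 16*b)/b)
(217*(-7))/k(B(N(-5))) = (217*(-7))/(23 + 3*(4/(((1/18)*(-5)))) + 5/((4/(((1/18)*(-5)))))) = -1519/(23 + 3*(4/(-5/18)) + 5/((4/(-5/18)))) = -1519/(23 + 3*(4*(-18/5)) + 5/((4*(-18/5)))) = -1519/(23 + 3*(-72/5) + 5/(-72/5)) = -1519/(23 - 216/5 + 5*(-5/72)) = -1519/(23 - 216/5 - 25/72) = -1519/(-7397/360) = -1519*(-360/7397) = 546840/7397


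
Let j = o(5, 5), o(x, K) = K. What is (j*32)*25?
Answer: 4000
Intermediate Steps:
j = 5
(j*32)*25 = (5*32)*25 = 160*25 = 4000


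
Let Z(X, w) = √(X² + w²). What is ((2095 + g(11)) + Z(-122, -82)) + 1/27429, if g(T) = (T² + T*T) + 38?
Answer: 65143876/27429 + 2*√5402 ≈ 2522.0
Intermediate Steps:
g(T) = 38 + 2*T² (g(T) = (T² + T²) + 38 = 2*T² + 38 = 38 + 2*T²)
((2095 + g(11)) + Z(-122, -82)) + 1/27429 = ((2095 + (38 + 2*11²)) + √((-122)² + (-82)²)) + 1/27429 = ((2095 + (38 + 2*121)) + √(14884 + 6724)) + 1/27429 = ((2095 + (38 + 242)) + √21608) + 1/27429 = ((2095 + 280) + 2*√5402) + 1/27429 = (2375 + 2*√5402) + 1/27429 = 65143876/27429 + 2*√5402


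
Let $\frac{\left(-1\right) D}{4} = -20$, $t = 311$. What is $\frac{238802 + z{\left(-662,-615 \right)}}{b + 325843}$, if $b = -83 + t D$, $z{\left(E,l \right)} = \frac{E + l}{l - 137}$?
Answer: $\frac{59860127}{87893760} \approx 0.68105$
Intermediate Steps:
$D = 80$ ($D = \left(-4\right) \left(-20\right) = 80$)
$z{\left(E,l \right)} = \frac{E + l}{-137 + l}$
$b = 24797$ ($b = -83 + 311 \cdot 80 = -83 + 24880 = 24797$)
$\frac{238802 + z{\left(-662,-615 \right)}}{b + 325843} = \frac{238802 + \frac{-662 - 615}{-137 - 615}}{24797 + 325843} = \frac{238802 + \frac{1}{-752} \left(-1277\right)}{350640} = \left(238802 - - \frac{1277}{752}\right) \frac{1}{350640} = \left(238802 + \frac{1277}{752}\right) \frac{1}{350640} = \frac{179580381}{752} \cdot \frac{1}{350640} = \frac{59860127}{87893760}$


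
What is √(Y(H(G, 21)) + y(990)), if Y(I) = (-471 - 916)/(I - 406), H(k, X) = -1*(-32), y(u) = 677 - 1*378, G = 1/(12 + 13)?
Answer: √42341662/374 ≈ 17.399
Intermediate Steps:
G = 1/25 ≈ 0.040000
y(u) = 299 (y(u) = 677 - 378 = 299)
H(k, X) = 32
Y(I) = -1387/(-406 + I)
√(Y(H(G, 21)) + y(990)) = √(-1387/(-406 + 32) + 299) = √(-1387/(-374) + 299) = √(-1387*(-1/374) + 299) = √(1387/374 + 299) = √(113213/374) = √42341662/374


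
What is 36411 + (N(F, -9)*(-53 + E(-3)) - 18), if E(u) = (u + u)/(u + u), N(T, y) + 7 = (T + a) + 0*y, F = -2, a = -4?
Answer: 37069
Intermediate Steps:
N(T, y) = -11 + T (N(T, y) = -7 + ((T - 4) + 0*y) = -7 + ((-4 + T) + 0) = -7 + (-4 + T) = -11 + T)
E(u) = 1 (E(u) = (2*u)/((2*u)) = (2*u)*(1/(2*u)) = 1)
36411 + (N(F, -9)*(-53 + E(-3)) - 18) = 36411 + ((-11 - 2)*(-53 + 1) - 18) = 36411 + (-13*(-52) - 18) = 36411 + (676 - 18) = 36411 + 658 = 37069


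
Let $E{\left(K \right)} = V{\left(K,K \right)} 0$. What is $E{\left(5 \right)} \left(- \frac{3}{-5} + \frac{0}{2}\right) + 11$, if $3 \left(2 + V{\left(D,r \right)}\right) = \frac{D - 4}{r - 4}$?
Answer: $11$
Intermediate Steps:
$V{\left(D,r \right)} = -2 + \frac{-4 + D}{3 \left(-4 + r\right)}$ ($V{\left(D,r \right)} = -2 + \frac{\left(D - 4\right) \frac{1}{r - 4}}{3} = -2 + \frac{\left(-4 + D\right) \frac{1}{-4 + r}}{3} = -2 + \frac{\frac{1}{-4 + r} \left(-4 + D\right)}{3} = -2 + \frac{-4 + D}{3 \left(-4 + r\right)}$)
$E{\left(K \right)} = 0$ ($E{\left(K \right)} = \frac{20 + K - 6 K}{3 \left(-4 + K\right)} 0 = \frac{20 - 5 K}{3 \left(-4 + K\right)} 0 = 0$)
$E{\left(5 \right)} \left(- \frac{3}{-5} + \frac{0}{2}\right) + 11 = 0 \left(- \frac{3}{-5} + \frac{0}{2}\right) + 11 = 0 \left(\left(-3\right) \left(- \frac{1}{5}\right) + 0 \cdot \frac{1}{2}\right) + 11 = 0 \left(\frac{3}{5} + 0\right) + 11 = 0 \cdot \frac{3}{5} + 11 = 0 + 11 = 11$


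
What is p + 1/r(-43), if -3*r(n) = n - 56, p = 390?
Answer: 12871/33 ≈ 390.03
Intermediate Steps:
r(n) = 56/3 - n/3 (r(n) = -(n - 56)/3 = -(-56 + n)/3 = 56/3 - n/3)
p + 1/r(-43) = 390 + 1/(56/3 - 1/3*(-43)) = 390 + 1/(56/3 + 43/3) = 390 + 1/33 = 12871/33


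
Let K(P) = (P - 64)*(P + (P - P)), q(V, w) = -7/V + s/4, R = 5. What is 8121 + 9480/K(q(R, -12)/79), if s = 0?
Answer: 972202363/59003 ≈ 16477.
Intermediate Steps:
q(V, w) = -7/V (q(V, w) = -7/V + 0/4 = -7/V + 0*(¼) = -7/V + 0 = -7/V)
K(P) = P*(-64 + P) (K(P) = (-64 + P)*(P + 0) = (-64 + P)*P = P*(-64 + P))
8121 + 9480/K(q(R, -12)/79) = 8121 + 9480/(((-7/5/79)*(-64 - 7/5/79))) = 8121 + 9480/(((-7*⅕*(1/79))*(-64 - 7*⅕*(1/79)))) = 8121 + 9480/(((-7/5*1/79)*(-64 - 7/5*1/79))) = 8121 + 9480/((-7*(-64 - 7/395)/395)) = 8121 + 9480/((-7/395*(-25287/395))) = 8121 + 9480/(177009/156025) = 8121 + 9480*(156025/177009) = 8121 + 493039000/59003 = 972202363/59003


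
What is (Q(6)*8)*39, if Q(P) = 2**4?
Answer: 4992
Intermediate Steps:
Q(P) = 16
(Q(6)*8)*39 = (16*8)*39 = 128*39 = 4992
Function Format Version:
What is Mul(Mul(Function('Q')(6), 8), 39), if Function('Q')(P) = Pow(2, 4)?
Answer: 4992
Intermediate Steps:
Function('Q')(P) = 16
Mul(Mul(Function('Q')(6), 8), 39) = Mul(Mul(16, 8), 39) = Mul(128, 39) = 4992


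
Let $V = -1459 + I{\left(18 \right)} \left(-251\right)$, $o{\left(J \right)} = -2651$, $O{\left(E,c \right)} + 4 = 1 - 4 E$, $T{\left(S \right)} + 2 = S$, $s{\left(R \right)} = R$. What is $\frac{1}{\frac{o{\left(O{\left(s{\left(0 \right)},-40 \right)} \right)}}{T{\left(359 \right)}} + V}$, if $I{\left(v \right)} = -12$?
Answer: $\frac{357}{551770} \approx 0.00064701$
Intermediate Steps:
$T{\left(S \right)} = -2 + S$
$O{\left(E,c \right)} = -3 - 4 E$ ($O{\left(E,c \right)} = -4 - \left(-1 + 4 E\right) = -3 - 4 E$)
$V = 1553$ ($V = -1459 - -3012 = -1459 + 3012 = 1553$)
$\frac{1}{\frac{o{\left(O{\left(s{\left(0 \right)},-40 \right)} \right)}}{T{\left(359 \right)}} + V} = \frac{1}{- \frac{2651}{-2 + 359} + 1553} = \frac{1}{- \frac{2651}{357} + 1553} = \frac{1}{\frac{551770}{357}} = \frac{357}{551770}$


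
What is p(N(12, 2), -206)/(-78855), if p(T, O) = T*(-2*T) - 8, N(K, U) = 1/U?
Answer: 17/157710 ≈ 0.00010779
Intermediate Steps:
p(T, O) = -8 - 2*T² (p(T, O) = -2*T² - 8 = -8 - 2*T²)
p(N(12, 2), -206)/(-78855) = (-8 - 2*(1/2)²)/(-78855) = (-8 - 2*(½)²)*(-1/78855) = (-8 - 2*¼)*(-1/78855) = (-8 - ½)*(-1/78855) = -17/2*(-1/78855) = 17/157710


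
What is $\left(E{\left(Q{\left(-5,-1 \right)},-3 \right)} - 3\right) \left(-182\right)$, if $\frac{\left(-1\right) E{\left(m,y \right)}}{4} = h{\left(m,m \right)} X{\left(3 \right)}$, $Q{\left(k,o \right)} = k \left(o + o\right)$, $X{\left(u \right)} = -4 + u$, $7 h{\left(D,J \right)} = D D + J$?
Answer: $-10894$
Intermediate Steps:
$h{\left(D,J \right)} = \frac{J}{7} + \frac{D^{2}}{7}$ ($h{\left(D,J \right)} = \frac{D D + J}{7} = \frac{D^{2} + J}{7} = \frac{J + D^{2}}{7} = \frac{J}{7} + \frac{D^{2}}{7}$)
$Q{\left(k,o \right)} = 2 k o$ ($Q{\left(k,o \right)} = k 2 o = 2 k o$)
$E{\left(m,y \right)} = \frac{4 m}{7} + \frac{4 m^{2}}{7}$ ($E{\left(m,y \right)} = - 4 \left(\frac{m}{7} + \frac{m^{2}}{7}\right) \left(-4 + 3\right) = - 4 \left(\frac{m}{7} + \frac{m^{2}}{7}\right) \left(-1\right) = - 4 \left(- \frac{m}{7} - \frac{m^{2}}{7}\right) = \frac{4 m}{7} + \frac{4 m^{2}}{7}$)
$\left(E{\left(Q{\left(-5,-1 \right)},-3 \right)} - 3\right) \left(-182\right) = \left(\frac{4 \cdot 2 \left(-5\right) \left(-1\right) \left(1 + 2 \left(-5\right) \left(-1\right)\right)}{7} - 3\right) \left(-182\right) = \left(\frac{4}{7} \cdot 10 \left(1 + 10\right) - 3\right) \left(-182\right) = \left(\frac{4}{7} \cdot 10 \cdot 11 - 3\right) \left(-182\right) = \left(\frac{440}{7} - 3\right) \left(-182\right) = \frac{419}{7} \left(-182\right) = -10894$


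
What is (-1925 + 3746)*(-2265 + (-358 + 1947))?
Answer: -1230996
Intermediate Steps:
(-1925 + 3746)*(-2265 + (-358 + 1947)) = 1821*(-2265 + 1589) = 1821*(-676) = -1230996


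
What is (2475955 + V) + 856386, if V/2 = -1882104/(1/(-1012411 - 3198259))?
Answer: 15849841031701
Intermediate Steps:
V = 15849837699360 (V = 2*(-1882104/(1/(-1012411 - 3198259))) = 2*(-1882104/(1/(-4210670))) = 2*(-1882104/(-1/4210670)) = 2*(-1882104*(-4210670)) = 2*7924918849680 = 15849837699360)
(2475955 + V) + 856386 = (2475955 + 15849837699360) + 856386 = 15849840175315 + 856386 = 15849841031701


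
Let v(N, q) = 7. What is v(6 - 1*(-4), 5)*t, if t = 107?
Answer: 749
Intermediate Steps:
v(6 - 1*(-4), 5)*t = 7*107 = 749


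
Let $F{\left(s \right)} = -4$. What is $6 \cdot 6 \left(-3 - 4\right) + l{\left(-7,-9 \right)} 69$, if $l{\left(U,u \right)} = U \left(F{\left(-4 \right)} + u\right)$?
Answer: $6027$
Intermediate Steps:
$l{\left(U,u \right)} = U \left(-4 + u\right)$
$6 \cdot 6 \left(-3 - 4\right) + l{\left(-7,-9 \right)} 69 = 6 \cdot 6 \left(-3 - 4\right) + - 7 \left(-4 - 9\right) 69 = 36 \left(-7\right) + \left(-7\right) \left(-13\right) 69 = -252 + 91 \cdot 69 = -252 + 6279 = 6027$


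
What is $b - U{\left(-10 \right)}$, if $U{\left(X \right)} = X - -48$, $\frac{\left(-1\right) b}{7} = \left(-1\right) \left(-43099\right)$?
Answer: $-301731$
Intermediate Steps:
$b = -301693$ ($b = - 7 \left(\left(-1\right) \left(-43099\right)\right) = \left(-7\right) 43099 = -301693$)
$U{\left(X \right)} = 48 + X$ ($U{\left(X \right)} = X + 48 = 48 + X$)
$b - U{\left(-10 \right)} = -301693 - \left(48 - 10\right) = -301693 - 38 = -301731$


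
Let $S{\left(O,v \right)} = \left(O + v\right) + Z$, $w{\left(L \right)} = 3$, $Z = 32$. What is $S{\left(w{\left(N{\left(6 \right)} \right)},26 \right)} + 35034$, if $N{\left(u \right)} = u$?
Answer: $35095$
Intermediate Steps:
$S{\left(O,v \right)} = 32 + O + v$ ($S{\left(O,v \right)} = \left(O + v\right) + 32 = 32 + O + v$)
$S{\left(w{\left(N{\left(6 \right)} \right)},26 \right)} + 35034 = \left(32 + 3 + 26\right) + 35034 = 61 + 35034 = 35095$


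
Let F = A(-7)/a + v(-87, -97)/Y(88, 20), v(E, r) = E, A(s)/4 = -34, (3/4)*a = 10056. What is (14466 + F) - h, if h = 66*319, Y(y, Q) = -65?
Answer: -717552013/108940 ≈ -6586.7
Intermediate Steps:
a = 13408 (a = (4/3)*10056 = 13408)
A(s) = -136 (A(s) = 4*(-34) = -136)
h = 21054
F = 144707/108940 (F = -136/13408 - 87/(-65) = -136*1/13408 - 87*(-1/65) = -17/1676 + 87/65 = 144707/108940 ≈ 1.3283)
(14466 + F) - h = (14466 + 144707/108940) - 1*21054 = 1576070747/108940 - 21054 = -717552013/108940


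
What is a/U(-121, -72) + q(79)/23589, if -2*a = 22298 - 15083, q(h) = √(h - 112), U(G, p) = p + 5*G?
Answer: 7215/1354 + I*√33/23589 ≈ 5.3287 + 0.00024353*I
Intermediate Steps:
q(h) = √(-112 + h)
a = -7215/2 (a = -(22298 - 15083)/2 = -½*7215 = -7215/2 ≈ -3607.5)
a/U(-121, -72) + q(79)/23589 = -7215/(2*(-72 + 5*(-121))) + √(-112 + 79)/23589 = -7215/(2*(-72 - 605)) + √(-33)*(1/23589) = -7215/2/(-677) + (I*√33)*(1/23589) = -7215/2*(-1/677) + I*√33/23589 = 7215/1354 + I*√33/23589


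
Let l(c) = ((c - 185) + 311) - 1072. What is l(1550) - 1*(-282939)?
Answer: 283543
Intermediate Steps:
l(c) = -946 + c (l(c) = ((-185 + c) + 311) - 1072 = (126 + c) - 1072 = -946 + c)
l(1550) - 1*(-282939) = (-946 + 1550) - 1*(-282939) = 604 + 282939 = 283543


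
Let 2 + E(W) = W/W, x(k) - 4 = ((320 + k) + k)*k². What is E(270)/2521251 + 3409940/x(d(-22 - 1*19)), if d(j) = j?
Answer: 4298657117429/504353571291 ≈ 8.5231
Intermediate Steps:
x(k) = 4 + k²*(320 + 2*k) (x(k) = 4 + ((320 + k) + k)*k² = 4 + (320 + 2*k)*k² = 4 + k²*(320 + 2*k))
E(W) = -1 (E(W) = -2 + W/W = -2 + 1 = -1)
E(270)/2521251 + 3409940/x(d(-22 - 1*19)) = -1/2521251 + 3409940/(4 + 2*(-22 - 1*19)³ + 320*(-22 - 1*19)²) = -1*1/2521251 + 3409940/(4 + 2*(-22 - 19)³ + 320*(-22 - 19)²) = -1/2521251 + 3409940/(4 + 2*(-41)³ + 320*(-41)²) = -1/2521251 + 3409940/(4 + 2*(-68921) + 320*1681) = -1/2521251 + 3409940/(4 - 137842 + 537920) = -1/2521251 + 3409940/400082 = -1/2521251 + 3409940*(1/400082) = -1/2521251 + 1704970/200041 = 4298657117429/504353571291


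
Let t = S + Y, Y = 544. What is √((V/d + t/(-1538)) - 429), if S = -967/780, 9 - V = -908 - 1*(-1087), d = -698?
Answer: I*√18804453376592245830/209337180 ≈ 20.715*I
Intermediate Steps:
V = -170 (V = 9 - (-908 - 1*(-1087)) = 9 - (-908 + 1087) = 9 - 1*179 = 9 - 179 = -170)
S = -967/780 (S = -967*1/780 = -967/780 ≈ -1.2397)
t = 423353/780 (t = -967/780 + 544 = 423353/780 ≈ 542.76)
√((V/d + t/(-1538)) - 429) = √((-170/(-698) + (423353/780)/(-1538)) - 429) = √((-170*(-1/698) + (423353/780)*(-1/1538)) - 429) = √((85/349 - 423353/1199640) - 429) = √(-45780797/418674360 - 429) = √(-179657081237/418674360) = I*√18804453376592245830/209337180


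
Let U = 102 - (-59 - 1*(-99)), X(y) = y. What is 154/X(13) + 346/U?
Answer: 7023/403 ≈ 17.427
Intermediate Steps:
U = 62 (U = 102 - (-59 + 99) = 102 - 1*40 = 102 - 40 = 62)
154/X(13) + 346/U = 154/13 + 346/62 = 154*(1/13) + 346*(1/62) = 154/13 + 173/31 = 7023/403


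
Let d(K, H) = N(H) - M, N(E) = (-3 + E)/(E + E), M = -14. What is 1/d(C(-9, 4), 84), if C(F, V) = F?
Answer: 56/811 ≈ 0.069051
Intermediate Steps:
N(E) = (-3 + E)/(2*E) (N(E) = (-3 + E)/((2*E)) = (-3 + E)*(1/(2*E)) = (-3 + E)/(2*E))
d(K, H) = 14 + (-3 + H)/(2*H) (d(K, H) = (-3 + H)/(2*H) - 1*(-14) = (-3 + H)/(2*H) + 14 = 14 + (-3 + H)/(2*H))
1/d(C(-9, 4), 84) = 1/((1/2)*(-3 + 29*84)/84) = 1/((1/2)*(1/84)*(-3 + 2436)) = 1/((1/2)*(1/84)*2433) = 1/(811/56) = 56/811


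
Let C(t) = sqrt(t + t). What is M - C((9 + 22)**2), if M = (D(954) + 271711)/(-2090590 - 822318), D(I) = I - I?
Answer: -271711/2912908 - 31*sqrt(2) ≈ -43.934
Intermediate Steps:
C(t) = sqrt(2)*sqrt(t) (C(t) = sqrt(2*t) = sqrt(2)*sqrt(t))
D(I) = 0
M = -271711/2912908 (M = (0 + 271711)/(-2090590 - 822318) = 271711/(-2912908) = 271711*(-1/2912908) = -271711/2912908 ≈ -0.093278)
M - C((9 + 22)**2) = -271711/2912908 - sqrt(2)*sqrt((9 + 22)**2) = -271711/2912908 - sqrt(2)*sqrt(31**2) = -271711/2912908 - sqrt(2)*sqrt(961) = -271711/2912908 - sqrt(2)*31 = -271711/2912908 - 31*sqrt(2)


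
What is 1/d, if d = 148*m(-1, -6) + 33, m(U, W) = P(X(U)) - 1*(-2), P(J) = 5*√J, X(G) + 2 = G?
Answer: 329/1751041 - 740*I*√3/1751041 ≈ 0.00018789 - 0.00073197*I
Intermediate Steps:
X(G) = -2 + G
m(U, W) = 2 + 5*√(-2 + U) (m(U, W) = 5*√(-2 + U) - 1*(-2) = 5*√(-2 + U) + 2 = 2 + 5*√(-2 + U))
d = 329 + 740*I*√3 (d = 148*(2 + 5*√(-2 - 1)) + 33 = 148*(2 + 5*√(-3)) + 33 = 148*(2 + 5*(I*√3)) + 33 = 148*(2 + 5*I*√3) + 33 = (296 + 740*I*√3) + 33 = 329 + 740*I*√3 ≈ 329.0 + 1281.7*I)
1/d = 1/(329 + 740*I*√3)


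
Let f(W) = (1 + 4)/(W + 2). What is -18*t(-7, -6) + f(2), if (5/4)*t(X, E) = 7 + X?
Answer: 5/4 ≈ 1.2500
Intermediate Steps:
f(W) = 5/(2 + W)
t(X, E) = 28/5 + 4*X/5 (t(X, E) = 4*(7 + X)/5 = 28/5 + 4*X/5)
-18*t(-7, -6) + f(2) = -18*(28/5 + (⅘)*(-7)) + 5/(2 + 2) = -18*(28/5 - 28/5) + 5/4 = -18*0 + 5*(¼) = 0 + 5/4 = 5/4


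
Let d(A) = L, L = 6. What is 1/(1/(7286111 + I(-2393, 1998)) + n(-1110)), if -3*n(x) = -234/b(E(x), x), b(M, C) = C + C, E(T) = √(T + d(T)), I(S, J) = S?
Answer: -673743915/23671991 ≈ -28.462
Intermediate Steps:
d(A) = 6
E(T) = √(6 + T) (E(T) = √(T + 6) = √(6 + T))
b(M, C) = 2*C
n(x) = 39/x (n(x) = -(-78)/(2*x) = -(-78)*1/(2*x) = -(-39)/x = 39/x)
1/(1/(7286111 + I(-2393, 1998)) + n(-1110)) = 1/(1/(7286111 - 2393) + 39/(-1110)) = 1/(1/7283718 + 39*(-1/1110)) = 1/(1/7283718 - 13/370) = 1/(-23671991/673743915) = -673743915/23671991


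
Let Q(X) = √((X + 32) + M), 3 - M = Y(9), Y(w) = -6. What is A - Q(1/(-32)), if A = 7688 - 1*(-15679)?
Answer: 23367 - √2622/8 ≈ 23361.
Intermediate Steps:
M = 9 (M = 3 - 1*(-6) = 3 + 6 = 9)
Q(X) = √(41 + X) (Q(X) = √((X + 32) + 9) = √((32 + X) + 9) = √(41 + X))
A = 23367 (A = 7688 + 15679 = 23367)
A - Q(1/(-32)) = 23367 - √(41 + 1/(-32)) = 23367 - √(41 - 1/32) = 23367 - √(1311/32) = 23367 - √2622/8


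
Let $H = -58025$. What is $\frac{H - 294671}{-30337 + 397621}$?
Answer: $- \frac{88174}{91821} \approx -0.96028$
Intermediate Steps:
$\frac{H - 294671}{-30337 + 397621} = \frac{-58025 - 294671}{-30337 + 397621} = - \frac{352696}{367284} = \left(-352696\right) \frac{1}{367284} = - \frac{88174}{91821}$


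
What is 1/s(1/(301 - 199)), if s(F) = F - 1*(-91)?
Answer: 102/9283 ≈ 0.010988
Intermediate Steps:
s(F) = 91 + F (s(F) = F + 91 = 91 + F)
1/s(1/(301 - 199)) = 1/(91 + 1/(301 - 199)) = 1/(91 + 1/102) = 1/(9283/102) = 102/9283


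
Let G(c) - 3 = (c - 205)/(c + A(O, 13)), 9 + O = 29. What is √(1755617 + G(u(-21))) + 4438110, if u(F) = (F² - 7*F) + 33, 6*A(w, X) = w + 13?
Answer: 4438110 + 2*√689085060769/1253 ≈ 4.4394e+6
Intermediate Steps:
O = 20 (O = -9 + 29 = 20)
A(w, X) = 13/6 + w/6 (A(w, X) = (w + 13)/6 = (13 + w)/6 = 13/6 + w/6)
u(F) = 33 + F² - 7*F
G(c) = 3 + (-205 + c)/(11/2 + c) (G(c) = 3 + (c - 205)/(c + (13/6 + (⅙)*20)) = 3 + (-205 + c)/(c + (13/6 + 10/3)) = 3 + (-205 + c)/(c + 11/2) = 3 + (-205 + c)/(11/2 + c))
√(1755617 + G(u(-21))) + 4438110 = √(1755617 + (-377 + 8*(33 + (-21)² - 7*(-21)))/(11 + 2*(33 + (-21)² - 7*(-21)))) + 4438110 = √(1755617 + (-377 + 8*(33 + 441 + 147))/(11 + 2*(33 + 441 + 147))) + 4438110 = √(1755617 + (-377 + 8*621)/(11 + 2*621)) + 4438110 = √(1755617 + (-377 + 4968)/(11 + 1242)) + 4438110 = √(1755617 + 4591/1253) + 4438110 = √(2199792692/1253) + 4438110 = 2*√689085060769/1253 + 4438110 = 4438110 + 2*√689085060769/1253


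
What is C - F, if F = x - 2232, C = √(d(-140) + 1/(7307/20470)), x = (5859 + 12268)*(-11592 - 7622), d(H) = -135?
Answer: 348294410 + 5*I*√282335173/7307 ≈ 3.4829e+8 + 11.498*I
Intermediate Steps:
x = -348292178 (x = 18127*(-19214) = -348292178)
C = 5*I*√282335173/7307 (C = √(-135 + 1/(7307/20470)) = √(-135 + 20470/7307) = √(-965975/7307) = 5*I*√282335173/7307 ≈ 11.498*I)
F = -348294410 (F = -348292178 - 2232 = -348294410)
C - F = 5*I*√282335173/7307 - 1*(-348294410) = 5*I*√282335173/7307 + 348294410 = 348294410 + 5*I*√282335173/7307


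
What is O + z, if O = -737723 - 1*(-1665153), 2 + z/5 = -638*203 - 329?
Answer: 278205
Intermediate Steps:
z = -649225 (z = -10 + 5*(-638*203 - 329) = -10 + 5*(-129514 - 329) = -10 + 5*(-129843) = -10 - 649215 = -649225)
O = 927430 (O = -737723 + 1665153 = 927430)
O + z = 927430 - 649225 = 278205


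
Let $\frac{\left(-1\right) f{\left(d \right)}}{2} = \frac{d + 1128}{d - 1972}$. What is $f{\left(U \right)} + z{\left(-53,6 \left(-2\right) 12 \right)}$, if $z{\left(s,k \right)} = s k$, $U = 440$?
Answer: $\frac{2923840}{383} \approx 7634.0$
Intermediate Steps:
$f{\left(d \right)} = - \frac{2 \left(1128 + d\right)}{-1972 + d}$ ($f{\left(d \right)} = - 2 \frac{d + 1128}{d - 1972} = - 2 \frac{1128 + d}{-1972 + d} = - \frac{2 \left(1128 + d\right)}{-1972 + d}$)
$z{\left(s,k \right)} = k s$
$f{\left(U \right)} + z{\left(-53,6 \left(-2\right) 12 \right)} = \frac{2 \left(-1128 - 440\right)}{-1972 + 440} + 6 \left(-2\right) 12 \left(-53\right) = \frac{2 \left(-1128 - 440\right)}{-1532} + \left(-12\right) 12 \left(-53\right) = 2 \left(- \frac{1}{1532}\right) \left(-1568\right) - -7632 = \frac{784}{383} + 7632 = \frac{2923840}{383}$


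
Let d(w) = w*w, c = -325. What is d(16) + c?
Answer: -69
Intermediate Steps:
d(w) = w²
d(16) + c = 16² - 325 = 256 - 325 = -69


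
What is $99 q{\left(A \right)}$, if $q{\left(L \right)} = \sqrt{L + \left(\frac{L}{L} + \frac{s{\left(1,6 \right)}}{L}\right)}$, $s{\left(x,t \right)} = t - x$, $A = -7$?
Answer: $\frac{99 i \sqrt{329}}{7} \approx 256.53 i$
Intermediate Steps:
$q{\left(L \right)} = \sqrt{1 + L + \frac{5}{L}}$ ($q{\left(L \right)} = \sqrt{L + \left(\frac{L}{L} + \frac{6 - 1}{L}\right)} = \sqrt{L + \left(1 + \frac{6 - 1}{L}\right)} = \sqrt{L + \left(1 + \frac{5}{L}\right)} = \sqrt{1 + L + \frac{5}{L}}$)
$99 q{\left(A \right)} = 99 \sqrt{1 - 7 + \frac{5}{-7}} = 99 \sqrt{1 - 7 + 5 \left(- \frac{1}{7}\right)} = 99 \sqrt{1 - 7 - \frac{5}{7}} = 99 \sqrt{- \frac{47}{7}} = 99 \frac{i \sqrt{329}}{7} = \frac{99 i \sqrt{329}}{7}$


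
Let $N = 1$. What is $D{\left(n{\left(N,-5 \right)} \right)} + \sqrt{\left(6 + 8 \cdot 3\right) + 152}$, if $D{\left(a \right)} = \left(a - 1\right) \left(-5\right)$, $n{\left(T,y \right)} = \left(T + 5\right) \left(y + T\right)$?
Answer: $125 + \sqrt{182} \approx 138.49$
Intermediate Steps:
$n{\left(T,y \right)} = \left(5 + T\right) \left(T + y\right)$
$D{\left(a \right)} = 5 - 5 a$ ($D{\left(a \right)} = \left(-1 + a\right) \left(-5\right) = 5 - 5 a$)
$D{\left(n{\left(N,-5 \right)} \right)} + \sqrt{\left(6 + 8 \cdot 3\right) + 152} = \left(5 - 5 \left(1^{2} + 5 \cdot 1 + 5 \left(-5\right) + 1 \left(-5\right)\right)\right) + \sqrt{\left(6 + 8 \cdot 3\right) + 152} = \left(5 - 5 \left(1 + 5 - 25 - 5\right)\right) + \sqrt{\left(6 + 24\right) + 152} = \left(5 - -120\right) + \sqrt{30 + 152} = \left(5 + 120\right) + \sqrt{182} = 125 + \sqrt{182}$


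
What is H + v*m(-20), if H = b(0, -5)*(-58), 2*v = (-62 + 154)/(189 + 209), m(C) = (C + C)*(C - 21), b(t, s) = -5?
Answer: 95430/199 ≈ 479.55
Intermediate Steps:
m(C) = 2*C*(-21 + C) (m(C) = (2*C)*(-21 + C) = 2*C*(-21 + C))
v = 23/199 (v = ((-62 + 154)/(189 + 209))/2 = (92/398)/2 = (92*(1/398))/2 = (1/2)*(46/199) = 23/199 ≈ 0.11558)
H = 290 (H = -5*(-58) = 290)
H + v*m(-20) = 290 + 23*(2*(-20)*(-21 - 20))/199 = 290 + 23*(2*(-20)*(-41))/199 = 290 + (23/199)*1640 = 290 + 37720/199 = 95430/199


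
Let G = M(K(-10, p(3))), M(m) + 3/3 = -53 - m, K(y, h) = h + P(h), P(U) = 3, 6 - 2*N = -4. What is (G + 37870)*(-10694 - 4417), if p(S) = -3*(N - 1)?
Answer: -571573575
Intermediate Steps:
N = 5 (N = 3 - ½*(-4) = 3 + 2 = 5)
p(S) = -12 (p(S) = -3*(5 - 1) = -3*4 = -12)
K(y, h) = 3 + h (K(y, h) = h + 3 = 3 + h)
M(m) = -54 - m (M(m) = -1 + (-53 - m) = -54 - m)
G = -45 (G = -54 - (3 - 12) = -54 - 1*(-9) = -54 + 9 = -45)
(G + 37870)*(-10694 - 4417) = (-45 + 37870)*(-10694 - 4417) = 37825*(-15111) = -571573575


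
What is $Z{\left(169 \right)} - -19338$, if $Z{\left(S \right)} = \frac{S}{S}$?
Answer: $19339$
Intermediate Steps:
$Z{\left(S \right)} = 1$
$Z{\left(169 \right)} - -19338 = 1 - -19338 = 1 + 19338 = 19339$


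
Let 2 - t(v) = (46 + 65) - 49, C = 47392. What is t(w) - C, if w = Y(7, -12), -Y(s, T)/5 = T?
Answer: -47452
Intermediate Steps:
Y(s, T) = -5*T
w = 60 (w = -5*(-12) = 60)
t(v) = -60 (t(v) = 2 - ((46 + 65) - 49) = 2 - (111 - 49) = 2 - 1*62 = 2 - 62 = -60)
t(w) - C = -60 - 1*47392 = -60 - 47392 = -47452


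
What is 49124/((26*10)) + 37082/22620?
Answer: 431087/2262 ≈ 190.58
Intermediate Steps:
49124/((26*10)) + 37082/22620 = 49124/260 + 37082*(1/22620) = 49124*(1/260) + 18541/11310 = 12281/65 + 18541/11310 = 431087/2262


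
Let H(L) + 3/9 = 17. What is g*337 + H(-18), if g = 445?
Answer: 449945/3 ≈ 1.4998e+5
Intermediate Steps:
H(L) = 50/3 (H(L) = -1/3 + 17 = 50/3)
g*337 + H(-18) = 445*337 + 50/3 = 149965 + 50/3 = 449945/3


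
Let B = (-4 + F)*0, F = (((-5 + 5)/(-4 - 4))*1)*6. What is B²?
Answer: 0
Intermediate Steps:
F = 0 (F = ((0/(-8))*1)*6 = ((0*(-⅛))*1)*6 = (0*1)*6 = 0*6 = 0)
B = 0 (B = (-4 + 0)*0 = -4*0 = 0)
B² = 0² = 0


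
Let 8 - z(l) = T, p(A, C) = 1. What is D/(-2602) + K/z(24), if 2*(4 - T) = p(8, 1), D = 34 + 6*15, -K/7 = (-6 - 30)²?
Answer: -2622878/1301 ≈ -2016.0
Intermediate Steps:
K = -9072 (K = -7*(-6 - 30)² = -7*(-36)² = -7*1296 = -9072)
D = 124 (D = 34 + 90 = 124)
T = 7/2 (T = 4 - ½*1 = 4 - ½ = 7/2 ≈ 3.5000)
z(l) = 9/2 (z(l) = 8 - 1*7/2 = 8 - 7/2 = 9/2)
D/(-2602) + K/z(24) = 124/(-2602) - 9072/9/2 = 124*(-1/2602) - 9072*2/9 = -62/1301 - 2016 = -2622878/1301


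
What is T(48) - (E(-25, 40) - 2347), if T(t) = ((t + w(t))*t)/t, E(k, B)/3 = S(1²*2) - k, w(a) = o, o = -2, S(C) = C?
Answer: 2312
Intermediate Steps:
w(a) = -2
E(k, B) = 6 - 3*k (E(k, B) = 3*(1²*2 - k) = 3*(1*2 - k) = 3*(2 - k) = 6 - 3*k)
T(t) = -2 + t (T(t) = ((t - 2)*t)/t = ((-2 + t)*t)/t = (t*(-2 + t))/t = -2 + t)
T(48) - (E(-25, 40) - 2347) = (-2 + 48) - ((6 - 3*(-25)) - 2347) = 46 - ((6 + 75) - 2347) = 46 - (81 - 2347) = 46 - 1*(-2266) = 46 + 2266 = 2312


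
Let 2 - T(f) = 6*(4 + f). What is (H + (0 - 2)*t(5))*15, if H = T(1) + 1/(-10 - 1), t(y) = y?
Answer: -6285/11 ≈ -571.36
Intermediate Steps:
T(f) = -22 - 6*f (T(f) = 2 - 6*(4 + f) = 2 - (24 + 6*f) = 2 + (-24 - 6*f) = -22 - 6*f)
H = -309/11 (H = (-22 - 6*1) + 1/(-10 - 1) = (-22 - 6) + 1/(-11) = -28 - 1/11 = -309/11 ≈ -28.091)
(H + (0 - 2)*t(5))*15 = (-309/11 + (0 - 2)*5)*15 = (-309/11 - 2*5)*15 = (-309/11 - 10)*15 = -419/11*15 = -6285/11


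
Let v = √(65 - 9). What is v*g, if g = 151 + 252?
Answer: 806*√14 ≈ 3015.8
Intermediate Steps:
v = 2*√14 (v = √56 = 2*√14 ≈ 7.4833)
g = 403
v*g = (2*√14)*403 = 806*√14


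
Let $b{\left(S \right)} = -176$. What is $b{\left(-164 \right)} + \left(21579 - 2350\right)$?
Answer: $19053$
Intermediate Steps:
$b{\left(-164 \right)} + \left(21579 - 2350\right) = -176 + \left(21579 - 2350\right) = -176 + 19229 = 19053$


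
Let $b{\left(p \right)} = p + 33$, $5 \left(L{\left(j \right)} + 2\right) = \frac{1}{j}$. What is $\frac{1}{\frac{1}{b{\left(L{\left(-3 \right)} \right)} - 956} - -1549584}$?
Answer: $\frac{13876}{21502027569} \approx 6.4533 \cdot 10^{-7}$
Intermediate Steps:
$L{\left(j \right)} = -2 + \frac{1}{5 j}$
$b{\left(p \right)} = 33 + p$
$\frac{1}{\frac{1}{b{\left(L{\left(-3 \right)} \right)} - 956} - -1549584} = \frac{1}{\frac{1}{\left(33 - \left(2 - \frac{1}{5 \left(-3\right)}\right)\right) - 956} - -1549584} = \frac{1}{\frac{1}{\left(33 + \left(-2 + \frac{1}{5} \left(- \frac{1}{3}\right)\right)\right) - 956} + 1549584} = \frac{1}{\frac{1}{\left(33 - \frac{31}{15}\right) - 956} + 1549584} = \frac{1}{\frac{1}{\frac{464}{15} - 956} + 1549584} = \frac{1}{\frac{1}{- \frac{13876}{15}} + 1549584} = \frac{1}{- \frac{15}{13876} + 1549584} = \frac{1}{\frac{21502027569}{13876}} = \frac{13876}{21502027569}$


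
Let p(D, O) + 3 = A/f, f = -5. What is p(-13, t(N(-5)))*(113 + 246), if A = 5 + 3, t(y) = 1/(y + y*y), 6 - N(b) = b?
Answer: -8257/5 ≈ -1651.4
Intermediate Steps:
N(b) = 6 - b
t(y) = 1/(y + y²)
A = 8
p(D, O) = -23/5 (p(D, O) = -3 + 8/(-5) = -3 + 8*(-⅕) = -3 - 8/5 = -23/5)
p(-13, t(N(-5)))*(113 + 246) = -23*(113 + 246)/5 = -23/5*359 = -8257/5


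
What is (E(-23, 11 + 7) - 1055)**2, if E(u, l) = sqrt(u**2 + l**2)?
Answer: (1055 - sqrt(853))**2 ≈ 1.0523e+6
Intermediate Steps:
E(u, l) = sqrt(l**2 + u**2)
(E(-23, 11 + 7) - 1055)**2 = (sqrt((11 + 7)**2 + (-23)**2) - 1055)**2 = (sqrt(18**2 + 529) - 1055)**2 = (sqrt(324 + 529) - 1055)**2 = (sqrt(853) - 1055)**2 = (-1055 + sqrt(853))**2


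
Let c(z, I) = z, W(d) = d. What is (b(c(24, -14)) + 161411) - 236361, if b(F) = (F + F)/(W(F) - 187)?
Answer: -12216898/163 ≈ -74950.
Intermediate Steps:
b(F) = 2*F/(-187 + F) (b(F) = (F + F)/(F - 187) = (2*F)/(-187 + F) = 2*F/(-187 + F))
(b(c(24, -14)) + 161411) - 236361 = (2*24/(-187 + 24) + 161411) - 236361 = (2*24/(-163) + 161411) - 236361 = (2*24*(-1/163) + 161411) - 236361 = (-48/163 + 161411) - 236361 = 26309945/163 - 236361 = -12216898/163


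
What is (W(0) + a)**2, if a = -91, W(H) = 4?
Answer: 7569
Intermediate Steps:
(W(0) + a)**2 = (4 - 91)**2 = (-87)**2 = 7569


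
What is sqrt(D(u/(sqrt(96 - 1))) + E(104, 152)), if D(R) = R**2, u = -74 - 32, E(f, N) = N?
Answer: 14*sqrt(12445)/95 ≈ 16.440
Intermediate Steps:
u = -106
sqrt(D(u/(sqrt(96 - 1))) + E(104, 152)) = sqrt((-106/sqrt(96 - 1))**2 + 152) = sqrt((-106*sqrt(95)/95)**2 + 152) = sqrt(11236/95 + 152) = sqrt(25676/95) = 14*sqrt(12445)/95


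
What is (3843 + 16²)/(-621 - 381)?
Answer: -4099/1002 ≈ -4.0908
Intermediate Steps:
(3843 + 16²)/(-621 - 381) = (3843 + 256)/(-1002) = 4099*(-1/1002) = -4099/1002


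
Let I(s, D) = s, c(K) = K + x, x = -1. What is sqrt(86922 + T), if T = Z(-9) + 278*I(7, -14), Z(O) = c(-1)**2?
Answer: 46*sqrt(42) ≈ 298.11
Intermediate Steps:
c(K) = -1 + K (c(K) = K - 1 = -1 + K)
Z(O) = 4 (Z(O) = (-1 - 1)**2 = (-2)**2 = 4)
T = 1950 (T = 4 + 278*7 = 4 + 1946 = 1950)
sqrt(86922 + T) = sqrt(86922 + 1950) = sqrt(88872) = 46*sqrt(42)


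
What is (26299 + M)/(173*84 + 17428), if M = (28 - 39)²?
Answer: 1321/1598 ≈ 0.82666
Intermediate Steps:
M = 121 (M = (-11)² = 121)
(26299 + M)/(173*84 + 17428) = (26299 + 121)/(173*84 + 17428) = 26420/(14532 + 17428) = 26420/31960 = 26420*(1/31960) = 1321/1598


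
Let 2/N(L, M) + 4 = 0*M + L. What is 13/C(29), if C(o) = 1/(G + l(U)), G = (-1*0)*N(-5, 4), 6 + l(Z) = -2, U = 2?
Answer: -104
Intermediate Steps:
l(Z) = -8 (l(Z) = -6 - 2 = -8)
N(L, M) = 2/(-4 + L) (N(L, M) = 2/(-4 + (0*M + L)) = 2/(-4 + (0 + L)) = 2/(-4 + L))
G = 0 (G = (-1*0)*(2/(-4 - 5)) = 0*(2/(-9)) = 0*(2*(-⅑)) = 0*(-2/9) = 0)
C(o) = -⅛ (C(o) = 1/(0 - 8) = 1/(-8) = -⅛)
13/C(29) = 13/(-⅛) = 13*(-8) = -104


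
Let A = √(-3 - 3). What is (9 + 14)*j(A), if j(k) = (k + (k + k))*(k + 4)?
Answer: -414 + 276*I*√6 ≈ -414.0 + 676.06*I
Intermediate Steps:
A = I*√6 (A = √(-6) = I*√6 ≈ 2.4495*I)
j(k) = 3*k*(4 + k) (j(k) = (k + 2*k)*(4 + k) = (3*k)*(4 + k) = 3*k*(4 + k))
(9 + 14)*j(A) = (9 + 14)*(3*(I*√6)*(4 + I*√6)) = 23*(3*I*√6*(4 + I*√6)) = 69*I*√6*(4 + I*√6)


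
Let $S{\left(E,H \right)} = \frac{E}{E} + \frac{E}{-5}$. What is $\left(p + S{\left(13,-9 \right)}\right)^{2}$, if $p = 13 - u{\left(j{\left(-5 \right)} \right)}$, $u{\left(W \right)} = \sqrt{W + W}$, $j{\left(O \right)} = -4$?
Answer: $\frac{3049}{25} - \frac{228 i \sqrt{2}}{5} \approx 121.96 - 64.488 i$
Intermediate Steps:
$u{\left(W \right)} = \sqrt{2} \sqrt{W}$ ($u{\left(W \right)} = \sqrt{2 W} = \sqrt{2} \sqrt{W}$)
$S{\left(E,H \right)} = 1 - \frac{E}{5}$ ($S{\left(E,H \right)} = 1 + E \left(- \frac{1}{5}\right) = 1 - \frac{E}{5}$)
$p = 13 - 2 i \sqrt{2}$ ($p = 13 - \sqrt{2} \sqrt{-4} = 13 - \sqrt{2} \cdot 2 i = 13 - 2 i \sqrt{2} \approx 13.0 - 2.8284 i$)
$\left(p + S{\left(13,-9 \right)}\right)^{2} = \left(\left(13 - 2 i \sqrt{2}\right) + \left(1 - \frac{13}{5}\right)\right)^{2} = \left(\left(13 - 2 i \sqrt{2}\right) - \frac{8}{5}\right)^{2} = \left(\frac{57}{5} - 2 i \sqrt{2}\right)^{2}$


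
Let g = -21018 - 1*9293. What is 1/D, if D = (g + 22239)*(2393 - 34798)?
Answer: 1/261573160 ≈ 3.8230e-9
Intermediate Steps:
g = -30311 (g = -21018 - 9293 = -30311)
D = 261573160 (D = (-30311 + 22239)*(2393 - 34798) = -8072*(-32405) = 261573160)
1/D = 1/261573160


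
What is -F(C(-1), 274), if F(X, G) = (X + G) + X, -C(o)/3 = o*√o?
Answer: -274 - 6*I ≈ -274.0 - 6.0*I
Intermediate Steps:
C(o) = -3*o^(3/2) (C(o) = -3*o*√o = -3*o^(3/2))
F(X, G) = G + 2*X (F(X, G) = (G + X) + X = G + 2*X)
-F(C(-1), 274) = -(274 + 2*(-(-3)*I)) = -(274 + 2*(3*I)) = -(274 + 6*I) = -274 - 6*I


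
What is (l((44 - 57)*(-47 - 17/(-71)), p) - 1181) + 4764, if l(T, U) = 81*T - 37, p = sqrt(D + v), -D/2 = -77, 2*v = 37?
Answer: 3747726/71 ≈ 52785.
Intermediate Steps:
v = 37/2 (v = (1/2)*37 = 37/2 ≈ 18.500)
D = 154 (D = -2*(-77) = 154)
p = sqrt(690)/2 (p = sqrt(154 + 37/2) = sqrt(345/2) = sqrt(690)/2 ≈ 13.134)
l(T, U) = -37 + 81*T
(l((44 - 57)*(-47 - 17/(-71)), p) - 1181) + 4764 = ((-37 + 81*((44 - 57)*(-47 - 17/(-71)))) - 1181) + 4764 = ((-37 + 81*(-13*(-47 - 17*(-1/71)))) - 1181) + 4764 = ((-37 + 81*(-13*(-47 + 17/71))) - 1181) + 4764 = ((-37 + 81*(-13*(-3320/71))) - 1181) + 4764 = ((-37 + 81*(43160/71)) - 1181) + 4764 = ((-37 + 3495960/71) - 1181) + 4764 = (3493333/71 - 1181) + 4764 = 3409482/71 + 4764 = 3747726/71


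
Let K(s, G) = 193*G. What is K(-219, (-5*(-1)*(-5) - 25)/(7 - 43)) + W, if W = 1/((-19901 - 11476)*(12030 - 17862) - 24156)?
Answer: 5449465439/20329612 ≈ 268.06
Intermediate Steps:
W = 1/182966508 (W = 1/(-31377*(-5832) - 24156) = 1/(182990664 - 24156) = 1/182966508 ≈ 5.4655e-9)
K(-219, (-5*(-1)*(-5) - 25)/(7 - 43)) + W = 193*((-5*(-1)*(-5) - 25)/(7 - 43)) + 1/182966508 = 193*((5*(-5) - 25)/(-36)) + 1/182966508 = 193*((-25 - 25)*(-1/36)) + 1/182966508 = 193*(-50*(-1/36)) + 1/182966508 = 193*(25/18) + 1/182966508 = 4825/18 + 1/182966508 = 5449465439/20329612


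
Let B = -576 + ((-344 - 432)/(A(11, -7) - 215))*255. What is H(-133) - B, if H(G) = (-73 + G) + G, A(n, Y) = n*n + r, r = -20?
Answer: -28477/19 ≈ -1498.8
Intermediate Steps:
A(n, Y) = -20 + n² (A(n, Y) = n*n - 20 = n² - 20 = -20 + n²)
H(G) = -73 + 2*G
B = 22036/19 (B = -576 + ((-344 - 432)/((-20 + 11²) - 215))*255 = -576 - 776/((-20 + 121) - 215)*255 = -576 - 776/(101 - 215)*255 = -576 - 776/(-114)*255 = -576 - 776*(-1/114)*255 = -576 + (388/57)*255 = -576 + 32980/19 = 22036/19 ≈ 1159.8)
H(-133) - B = (-73 + 2*(-133)) - 1*22036/19 = (-73 - 266) - 22036/19 = -339 - 22036/19 = -28477/19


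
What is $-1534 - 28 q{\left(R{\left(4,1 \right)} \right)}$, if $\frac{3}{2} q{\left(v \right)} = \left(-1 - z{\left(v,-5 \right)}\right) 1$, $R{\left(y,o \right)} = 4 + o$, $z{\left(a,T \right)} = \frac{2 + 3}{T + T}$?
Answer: $- \frac{4574}{3} \approx -1524.7$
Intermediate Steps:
$z{\left(a,T \right)} = \frac{5}{2 T}$
$q{\left(v \right)} = - \frac{1}{3}$ ($q{\left(v \right)} = \frac{2 \left(-1 - \frac{5}{2 \left(-5\right)}\right) 1}{3} = \frac{2 \left(-1 - \frac{5}{2} \left(- \frac{1}{5}\right)\right) 1}{3} = \frac{2 \left(-1 - - \frac{1}{2}\right) 1}{3} = \frac{2 \left(-1 + \frac{1}{2}\right) 1}{3} = \frac{2 \left(\left(- \frac{1}{2}\right) 1\right)}{3} = \frac{2}{3} \left(- \frac{1}{2}\right) = - \frac{1}{3}$)
$-1534 - 28 q{\left(R{\left(4,1 \right)} \right)} = -1534 - 28 \left(- \frac{1}{3}\right) = -1534 - - \frac{28}{3} = -1534 + \frac{28}{3} = - \frac{4574}{3}$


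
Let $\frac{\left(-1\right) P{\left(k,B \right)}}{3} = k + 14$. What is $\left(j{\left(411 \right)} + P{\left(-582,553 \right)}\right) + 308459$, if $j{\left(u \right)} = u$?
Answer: $310574$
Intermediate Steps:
$P{\left(k,B \right)} = -42 - 3 k$ ($P{\left(k,B \right)} = - 3 \left(k + 14\right) = - 3 \left(14 + k\right) = -42 - 3 k$)
$\left(j{\left(411 \right)} + P{\left(-582,553 \right)}\right) + 308459 = \left(411 - -1704\right) + 308459 = \left(411 + \left(-42 + 1746\right)\right) + 308459 = \left(411 + 1704\right) + 308459 = 2115 + 308459 = 310574$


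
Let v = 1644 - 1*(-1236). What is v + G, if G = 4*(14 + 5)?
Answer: 2956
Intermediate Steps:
v = 2880 (v = 1644 + 1236 = 2880)
G = 76 (G = 4*19 = 76)
v + G = 2880 + 76 = 2956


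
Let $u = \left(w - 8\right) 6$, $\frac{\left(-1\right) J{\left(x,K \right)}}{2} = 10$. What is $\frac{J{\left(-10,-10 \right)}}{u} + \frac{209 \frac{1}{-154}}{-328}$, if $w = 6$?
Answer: $\frac{23017}{13776} \approx 1.6708$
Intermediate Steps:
$J{\left(x,K \right)} = -20$ ($J{\left(x,K \right)} = \left(-2\right) 10 = -20$)
$u = -12$ ($u = \left(6 - 8\right) 6 = \left(-2\right) 6 = -12$)
$\frac{J{\left(-10,-10 \right)}}{u} + \frac{209 \frac{1}{-154}}{-328} = - \frac{20}{-12} + \frac{209 \frac{1}{-154}}{-328} = \left(-20\right) \left(- \frac{1}{12}\right) + 209 \left(- \frac{1}{154}\right) \left(- \frac{1}{328}\right) = \frac{5}{3} - - \frac{19}{4592} = \frac{5}{3} + \frac{19}{4592} = \frac{23017}{13776}$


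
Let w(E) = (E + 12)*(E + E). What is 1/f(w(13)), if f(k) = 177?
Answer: 1/177 ≈ 0.0056497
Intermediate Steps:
w(E) = 2*E*(12 + E) (w(E) = (12 + E)*(2*E) = 2*E*(12 + E))
1/f(w(13)) = 1/177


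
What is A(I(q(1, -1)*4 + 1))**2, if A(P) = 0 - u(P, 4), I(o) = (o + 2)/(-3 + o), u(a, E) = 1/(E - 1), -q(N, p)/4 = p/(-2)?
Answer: 1/9 ≈ 0.11111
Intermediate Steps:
q(N, p) = 2*p (q(N, p) = -4*p/(-2) = -4*p*(-1)/2 = -(-2)*p = 2*p)
u(a, E) = 1/(-1 + E)
I(o) = (2 + o)/(-3 + o)
A(P) = -1/3 (A(P) = 0 - 1/(-1 + 4) = 0 - 1/3 = -1/3)
A(I(q(1, -1)*4 + 1))**2 = (-1/3)**2 = 1/9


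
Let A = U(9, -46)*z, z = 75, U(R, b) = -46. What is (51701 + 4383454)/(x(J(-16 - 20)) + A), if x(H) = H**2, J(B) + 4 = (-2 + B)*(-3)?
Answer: 887031/1730 ≈ 512.73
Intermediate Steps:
J(B) = 2 - 3*B (J(B) = -4 + (-2 + B)*(-3) = -4 + (6 - 3*B) = 2 - 3*B)
A = -3450 (A = -46*75 = -3450)
(51701 + 4383454)/(x(J(-16 - 20)) + A) = (51701 + 4383454)/((2 - 3*(-16 - 20))**2 - 3450) = 4435155/((2 - 3*(-36))**2 - 3450) = 4435155/((2 + 108)**2 - 3450) = 4435155/(110**2 - 3450) = 4435155/(12100 - 3450) = 4435155/8650 = 4435155*(1/8650) = 887031/1730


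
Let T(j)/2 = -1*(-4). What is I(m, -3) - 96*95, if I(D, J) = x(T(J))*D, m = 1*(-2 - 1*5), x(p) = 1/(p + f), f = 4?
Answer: -109447/12 ≈ -9120.6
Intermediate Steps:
T(j) = 8 (T(j) = 2*(-1*(-4)) = 2*4 = 8)
x(p) = 1/(4 + p) (x(p) = 1/(p + 4) = 1/(4 + p))
m = -7 (m = 1*(-2 - 5) = 1*(-7) = -7)
I(D, J) = D/12 (I(D, J) = D/(4 + 8) = D/12)
I(m, -3) - 96*95 = (1/12)*(-7) - 96*95 = -7/12 - 9120 = -109447/12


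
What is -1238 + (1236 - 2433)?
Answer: -2435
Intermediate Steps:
-1238 + (1236 - 2433) = -1238 - 1197 = -2435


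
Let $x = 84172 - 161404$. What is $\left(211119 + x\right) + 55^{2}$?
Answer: $136912$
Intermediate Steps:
$x = -77232$
$\left(211119 + x\right) + 55^{2} = \left(211119 - 77232\right) + 55^{2} = 133887 + 3025 = 136912$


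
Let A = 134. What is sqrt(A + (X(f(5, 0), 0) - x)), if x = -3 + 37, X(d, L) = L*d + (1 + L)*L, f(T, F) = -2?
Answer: 10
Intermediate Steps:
X(d, L) = L*d + L*(1 + L)
x = 34
sqrt(A + (X(f(5, 0), 0) - x)) = sqrt(134 + (0*(1 + 0 - 2) - 1*34)) = sqrt(134 + (0*(-1) - 34)) = sqrt(134 + (0 - 34)) = sqrt(134 - 34) = sqrt(100) = 10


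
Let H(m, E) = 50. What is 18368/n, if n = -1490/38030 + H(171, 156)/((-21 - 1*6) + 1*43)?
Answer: 558828032/93883 ≈ 5952.4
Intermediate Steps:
n = 93883/30424 (n = -1490/38030 + 50/((-21 - 1*6) + 1*43) = -1490*1/38030 + 50/((-21 - 6) + 43) = -149/3803 + 50/(-27 + 43) = -149/3803 + 50/16 = -149/3803 + 50*(1/16) = -149/3803 + 25/8 = 93883/30424 ≈ 3.0858)
18368/n = 18368/(93883/30424) = 18368*(30424/93883) = 558828032/93883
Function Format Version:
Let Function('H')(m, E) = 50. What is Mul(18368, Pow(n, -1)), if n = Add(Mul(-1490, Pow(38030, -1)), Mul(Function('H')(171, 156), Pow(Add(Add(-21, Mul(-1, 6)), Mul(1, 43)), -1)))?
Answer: Rational(558828032, 93883) ≈ 5952.4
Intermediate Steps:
n = Rational(93883, 30424) (n = Add(Mul(-1490, Pow(38030, -1)), Mul(50, Pow(Add(Add(-21, Mul(-1, 6)), Mul(1, 43)), -1))) = Add(Mul(-1490, Rational(1, 38030)), Mul(50, Pow(Add(Add(-21, -6), 43), -1))) = Add(Rational(-149, 3803), Mul(50, Pow(Add(-27, 43), -1))) = Add(Rational(-149, 3803), Mul(50, Pow(16, -1))) = Add(Rational(-149, 3803), Mul(50, Rational(1, 16))) = Add(Rational(-149, 3803), Rational(25, 8)) = Rational(93883, 30424) ≈ 3.0858)
Mul(18368, Pow(n, -1)) = Mul(18368, Pow(Rational(93883, 30424), -1)) = Mul(18368, Rational(30424, 93883)) = Rational(558828032, 93883)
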